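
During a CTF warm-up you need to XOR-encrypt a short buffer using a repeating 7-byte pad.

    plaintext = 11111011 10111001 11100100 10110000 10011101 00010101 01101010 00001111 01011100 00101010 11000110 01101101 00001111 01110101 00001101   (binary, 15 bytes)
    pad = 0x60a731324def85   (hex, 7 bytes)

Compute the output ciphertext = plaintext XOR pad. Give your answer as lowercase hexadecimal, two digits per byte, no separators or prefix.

The 7-byte key repeats, so the effective keystream is 60 a7 31 32 4d ef 85 60 a7 31 32 4d ef 85 60.
byte 0: fb ⊕ 60 = 9b
byte 1: b9 ⊕ a7 = 1e
byte 2: e4 ⊕ 31 = d5
byte 3: b0 ⊕ 32 = 82
byte 4: 9d ⊕ 4d = d0
byte 5: 15 ⊕ ef = fa
byte 6: 6a ⊕ 85 = ef
byte 7: 0f ⊕ 60 = 6f
byte 8: 5c ⊕ a7 = fb
byte 9: 2a ⊕ 31 = 1b
byte 10: c6 ⊕ 32 = f4
byte 11: 6d ⊕ 4d = 20
byte 12: 0f ⊕ ef = e0
byte 13: 75 ⊕ 85 = f0
byte 14: 0d ⊕ 60 = 6d

9b1ed582d0faef6ffb1bf420e0f06d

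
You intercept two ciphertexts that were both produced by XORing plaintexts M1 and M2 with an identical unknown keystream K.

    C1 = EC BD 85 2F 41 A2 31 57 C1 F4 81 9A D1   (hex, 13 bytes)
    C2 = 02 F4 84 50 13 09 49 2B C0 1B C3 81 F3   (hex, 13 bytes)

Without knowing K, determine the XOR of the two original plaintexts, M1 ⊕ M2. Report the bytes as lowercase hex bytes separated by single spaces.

ee 49 01 7f 52 ab 78 7c 01 ef 42 1b 22

C1 ⊕ C2 = (M1 ⊕ K) ⊕ (M2 ⊕ K) = M1 ⊕ M2 — the shared key cancels under XOR.
byte 0: ec ⊕ 02 = ee
byte 1: bd ⊕ f4 = 49
byte 2: 85 ⊕ 84 = 01
byte 3: 2f ⊕ 50 = 7f
byte 4: 41 ⊕ 13 = 52
byte 5: a2 ⊕ 09 = ab
byte 6: 31 ⊕ 49 = 78
byte 7: 57 ⊕ 2b = 7c
byte 8: c1 ⊕ c0 = 01
byte 9: f4 ⊕ 1b = ef
byte 10: 81 ⊕ c3 = 42
byte 11: 9a ⊕ 81 = 1b
byte 12: d1 ⊕ f3 = 22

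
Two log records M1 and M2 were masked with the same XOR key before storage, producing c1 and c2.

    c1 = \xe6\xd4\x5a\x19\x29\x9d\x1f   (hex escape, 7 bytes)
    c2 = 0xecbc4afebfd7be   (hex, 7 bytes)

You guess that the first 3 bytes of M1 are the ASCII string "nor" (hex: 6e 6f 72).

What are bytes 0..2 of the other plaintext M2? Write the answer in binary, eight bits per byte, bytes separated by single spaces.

01100100 00000111 01100010

First, c1 ⊕ c2 = (M1 ⊕ K) ⊕ (M2 ⊕ K) = M1 ⊕ M2, so the key drops out. Then M2 = (M1 ⊕ M2) ⊕ M1 over the first 3 bytes.
byte 0: (e6 ^ ec) ^ 6e = 0a ^ 6e = 64
byte 1: (d4 ^ bc) ^ 6f = 68 ^ 6f = 07
byte 2: (5a ^ 4a) ^ 72 = 10 ^ 72 = 62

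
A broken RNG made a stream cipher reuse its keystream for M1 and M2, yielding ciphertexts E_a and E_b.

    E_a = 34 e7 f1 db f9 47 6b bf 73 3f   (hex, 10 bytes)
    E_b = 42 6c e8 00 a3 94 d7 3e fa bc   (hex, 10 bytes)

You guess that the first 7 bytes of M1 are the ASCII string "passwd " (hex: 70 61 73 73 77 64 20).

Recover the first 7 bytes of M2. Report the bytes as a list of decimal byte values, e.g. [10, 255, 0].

First, E_a ⊕ E_b = (M1 ⊕ K) ⊕ (M2 ⊕ K) = M1 ⊕ M2, so the key drops out. Then M2 = (M1 ⊕ M2) ⊕ M1 over the first 7 bytes.
byte 0: (34 ⊕ 42) ⊕ 70 = 76 ⊕ 70 = 06
byte 1: (e7 ⊕ 6c) ⊕ 61 = 8b ⊕ 61 = ea
byte 2: (f1 ⊕ e8) ⊕ 73 = 19 ⊕ 73 = 6a
byte 3: (db ⊕ 00) ⊕ 73 = db ⊕ 73 = a8
byte 4: (f9 ⊕ a3) ⊕ 77 = 5a ⊕ 77 = 2d
byte 5: (47 ⊕ 94) ⊕ 64 = d3 ⊕ 64 = b7
byte 6: (6b ⊕ d7) ⊕ 20 = bc ⊕ 20 = 9c

[6, 234, 106, 168, 45, 183, 156]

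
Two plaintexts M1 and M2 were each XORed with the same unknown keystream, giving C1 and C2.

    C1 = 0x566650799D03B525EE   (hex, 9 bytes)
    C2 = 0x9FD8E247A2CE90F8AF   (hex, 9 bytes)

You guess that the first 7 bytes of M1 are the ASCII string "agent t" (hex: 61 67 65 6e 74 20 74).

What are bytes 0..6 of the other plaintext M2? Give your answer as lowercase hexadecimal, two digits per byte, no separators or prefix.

a8d9d7504bed51

First, C1 ⊕ C2 = (M1 ⊕ K) ⊕ (M2 ⊕ K) = M1 ⊕ M2, so the key drops out. Then M2 = (M1 ⊕ M2) ⊕ M1 over the first 7 bytes.
byte 0: (56 ⊕ 9f) ⊕ 61 = c9 ⊕ 61 = a8
byte 1: (66 ⊕ d8) ⊕ 67 = be ⊕ 67 = d9
byte 2: (50 ⊕ e2) ⊕ 65 = b2 ⊕ 65 = d7
byte 3: (79 ⊕ 47) ⊕ 6e = 3e ⊕ 6e = 50
byte 4: (9d ⊕ a2) ⊕ 74 = 3f ⊕ 74 = 4b
byte 5: (03 ⊕ ce) ⊕ 20 = cd ⊕ 20 = ed
byte 6: (b5 ⊕ 90) ⊕ 74 = 25 ⊕ 74 = 51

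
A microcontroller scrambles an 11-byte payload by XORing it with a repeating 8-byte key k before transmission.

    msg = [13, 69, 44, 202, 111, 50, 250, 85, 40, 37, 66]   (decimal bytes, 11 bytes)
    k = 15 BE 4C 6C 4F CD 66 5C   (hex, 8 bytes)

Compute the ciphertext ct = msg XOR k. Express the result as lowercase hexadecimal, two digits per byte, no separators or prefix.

The 8-byte key repeats, so the effective keystream is 15 be 4c 6c 4f cd 66 5c 15 be 4c.
byte 0: 0d ⊕ 15 = 18
byte 1: 45 ⊕ be = fb
byte 2: 2c ⊕ 4c = 60
byte 3: ca ⊕ 6c = a6
byte 4: 6f ⊕ 4f = 20
byte 5: 32 ⊕ cd = ff
byte 6: fa ⊕ 66 = 9c
byte 7: 55 ⊕ 5c = 09
byte 8: 28 ⊕ 15 = 3d
byte 9: 25 ⊕ be = 9b
byte 10: 42 ⊕ 4c = 0e

18fb60a620ff9c093d9b0e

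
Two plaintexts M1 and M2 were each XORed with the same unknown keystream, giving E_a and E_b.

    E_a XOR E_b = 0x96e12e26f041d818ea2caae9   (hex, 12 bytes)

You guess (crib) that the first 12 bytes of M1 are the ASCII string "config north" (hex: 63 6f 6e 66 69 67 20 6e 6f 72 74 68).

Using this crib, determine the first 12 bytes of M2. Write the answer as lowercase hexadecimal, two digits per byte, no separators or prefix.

Since E_a ⊕ E_b = M1 ⊕ M2, XORing with the guessed M1 bytes yields the corresponding M2 bytes: M2 = (E_a ⊕ E_b) ⊕ M1.
byte 0: 150 ^  99 = 245
byte 1: 225 ^ 111 = 142
byte 2:  46 ^ 110 =  64
byte 3:  38 ^ 102 =  64
byte 4: 240 ^ 105 = 153
byte 5:  65 ^ 103 =  38
byte 6: 216 ^  32 = 248
byte 7:  24 ^ 110 = 118
byte 8: 234 ^ 111 = 133
byte 9:  44 ^ 114 =  94
byte 10: 170 ^ 116 = 222
byte 11: 233 ^ 104 = 129

f58e40409926f876855ede81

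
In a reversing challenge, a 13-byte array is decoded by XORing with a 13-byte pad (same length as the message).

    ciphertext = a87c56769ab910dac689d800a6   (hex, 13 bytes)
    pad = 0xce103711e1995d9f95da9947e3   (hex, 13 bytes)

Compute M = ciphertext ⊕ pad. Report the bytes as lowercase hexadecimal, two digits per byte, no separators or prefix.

666c61677b204d455353414745

a8 ⊕ ce = 66
7c ⊕ 10 = 6c
56 ⊕ 37 = 61
76 ⊕ 11 = 67
9a ⊕ e1 = 7b
b9 ⊕ 99 = 20
10 ⊕ 5d = 4d
da ⊕ 9f = 45
c6 ⊕ 95 = 53
89 ⊕ da = 53
d8 ⊕ 99 = 41
00 ⊕ 47 = 47
a6 ⊕ e3 = 45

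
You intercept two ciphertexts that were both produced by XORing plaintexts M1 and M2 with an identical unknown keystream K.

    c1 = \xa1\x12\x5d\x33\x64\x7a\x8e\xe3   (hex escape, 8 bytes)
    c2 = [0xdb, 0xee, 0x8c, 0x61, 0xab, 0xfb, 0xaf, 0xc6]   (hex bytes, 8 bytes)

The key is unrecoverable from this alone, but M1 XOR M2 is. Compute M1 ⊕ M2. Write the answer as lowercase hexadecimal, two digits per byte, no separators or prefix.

c1 ⊕ c2 = (M1 ⊕ K) ⊕ (M2 ⊕ K) = M1 ⊕ M2 — the shared key cancels under XOR.
byte 0: a1 ^ db = 7a
byte 1: 12 ^ ee = fc
byte 2: 5d ^ 8c = d1
byte 3: 33 ^ 61 = 52
byte 4: 64 ^ ab = cf
byte 5: 7a ^ fb = 81
byte 6: 8e ^ af = 21
byte 7: e3 ^ c6 = 25

7afcd152cf812125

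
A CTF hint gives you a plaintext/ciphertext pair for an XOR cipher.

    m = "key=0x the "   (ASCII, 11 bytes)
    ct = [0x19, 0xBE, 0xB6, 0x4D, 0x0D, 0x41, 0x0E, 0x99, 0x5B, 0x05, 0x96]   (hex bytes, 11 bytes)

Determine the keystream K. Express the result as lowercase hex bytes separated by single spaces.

72 db cf 70 3d 39 2e ed 33 60 b6

Since ct = m ⊕ K, XORing both sides with m gives K = m ⊕ ct.
6b ^ 19 = 72
65 ^ be = db
79 ^ b6 = cf
3d ^ 4d = 70
30 ^ 0d = 3d
78 ^ 41 = 39
20 ^ 0e = 2e
74 ^ 99 = ed
68 ^ 5b = 33
65 ^ 05 = 60
20 ^ 96 = b6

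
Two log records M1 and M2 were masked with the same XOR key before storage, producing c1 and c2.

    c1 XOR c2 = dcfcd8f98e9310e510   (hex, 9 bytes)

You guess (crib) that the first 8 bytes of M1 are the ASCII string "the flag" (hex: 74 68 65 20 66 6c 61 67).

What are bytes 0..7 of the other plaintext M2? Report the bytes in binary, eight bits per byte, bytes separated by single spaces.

10101000 10010100 10111101 11011001 11101000 11111111 01110001 10000010

Since c1 ⊕ c2 = M1 ⊕ M2, XORing with the guessed M1 bytes yields the corresponding M2 bytes: M2 = (c1 ⊕ c2) ⊕ M1.
dc ^ 74 = a8
fc ^ 68 = 94
d8 ^ 65 = bd
f9 ^ 20 = d9
8e ^ 66 = e8
93 ^ 6c = ff
10 ^ 61 = 71
e5 ^ 67 = 82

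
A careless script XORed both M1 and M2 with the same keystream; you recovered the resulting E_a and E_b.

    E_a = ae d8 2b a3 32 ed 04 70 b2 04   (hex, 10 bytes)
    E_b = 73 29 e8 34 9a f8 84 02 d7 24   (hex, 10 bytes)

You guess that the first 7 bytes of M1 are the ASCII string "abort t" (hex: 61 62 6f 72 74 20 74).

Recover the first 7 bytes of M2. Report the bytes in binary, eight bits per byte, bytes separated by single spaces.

10111100 10010011 10101100 11100101 11011100 00110101 11110100

First, E_a ⊕ E_b = (M1 ⊕ K) ⊕ (M2 ⊕ K) = M1 ⊕ M2, so the key drops out. Then M2 = (M1 ⊕ M2) ⊕ M1 over the first 7 bytes.
byte 0: (ae ^ 73) ^ 61 = dd ^ 61 = bc
byte 1: (d8 ^ 29) ^ 62 = f1 ^ 62 = 93
byte 2: (2b ^ e8) ^ 6f = c3 ^ 6f = ac
byte 3: (a3 ^ 34) ^ 72 = 97 ^ 72 = e5
byte 4: (32 ^ 9a) ^ 74 = a8 ^ 74 = dc
byte 5: (ed ^ f8) ^ 20 = 15 ^ 20 = 35
byte 6: (04 ^ 84) ^ 74 = 80 ^ 74 = f4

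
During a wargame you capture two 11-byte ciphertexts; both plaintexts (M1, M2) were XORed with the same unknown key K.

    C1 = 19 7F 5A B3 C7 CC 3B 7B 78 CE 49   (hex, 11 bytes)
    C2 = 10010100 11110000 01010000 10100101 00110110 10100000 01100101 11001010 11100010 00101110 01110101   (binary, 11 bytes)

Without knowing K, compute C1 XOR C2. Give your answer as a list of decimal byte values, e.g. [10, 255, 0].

[141, 143, 10, 22, 241, 108, 94, 177, 154, 224, 60]

C1 ⊕ C2 = (M1 ⊕ K) ⊕ (M2 ⊕ K) = M1 ⊕ M2 — the shared key cancels under XOR.
19 ^ 94 = 8d
7f ^ f0 = 8f
5a ^ 50 = 0a
b3 ^ a5 = 16
c7 ^ 36 = f1
cc ^ a0 = 6c
3b ^ 65 = 5e
7b ^ ca = b1
78 ^ e2 = 9a
ce ^ 2e = e0
49 ^ 75 = 3c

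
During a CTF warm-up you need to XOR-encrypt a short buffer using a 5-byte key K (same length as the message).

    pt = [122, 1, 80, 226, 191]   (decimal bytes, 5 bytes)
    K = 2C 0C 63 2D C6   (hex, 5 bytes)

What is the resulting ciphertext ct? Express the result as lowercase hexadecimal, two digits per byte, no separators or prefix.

560d33cf79

7a ⊕ 2c = 56
01 ⊕ 0c = 0d
50 ⊕ 63 = 33
e2 ⊕ 2d = cf
bf ⊕ c6 = 79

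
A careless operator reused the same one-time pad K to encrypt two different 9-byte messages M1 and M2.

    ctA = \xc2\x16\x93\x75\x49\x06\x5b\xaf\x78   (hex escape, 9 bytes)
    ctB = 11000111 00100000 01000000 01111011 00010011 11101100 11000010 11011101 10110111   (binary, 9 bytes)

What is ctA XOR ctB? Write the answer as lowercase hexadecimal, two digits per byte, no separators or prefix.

ctA ⊕ ctB = (M1 ⊕ K) ⊕ (M2 ⊕ K) = M1 ⊕ M2 — the shared key cancels under XOR.
byte 0: 11000010 ⊕ 11000111 = 00000101
byte 1: 00010110 ⊕ 00100000 = 00110110
byte 2: 10010011 ⊕ 01000000 = 11010011
byte 3: 01110101 ⊕ 01111011 = 00001110
byte 4: 01001001 ⊕ 00010011 = 01011010
byte 5: 00000110 ⊕ 11101100 = 11101010
byte 6: 01011011 ⊕ 11000010 = 10011001
byte 7: 10101111 ⊕ 11011101 = 01110010
byte 8: 01111000 ⊕ 10110111 = 11001111

0536d30e5aea9972cf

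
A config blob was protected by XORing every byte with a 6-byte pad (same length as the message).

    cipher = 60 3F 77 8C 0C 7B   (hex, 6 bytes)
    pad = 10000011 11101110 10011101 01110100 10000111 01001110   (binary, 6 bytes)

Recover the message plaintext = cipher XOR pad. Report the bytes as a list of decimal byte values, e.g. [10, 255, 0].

[227, 209, 234, 248, 139, 53]

byte 0: 60 ⊕ 83 = e3
byte 1: 3f ⊕ ee = d1
byte 2: 77 ⊕ 9d = ea
byte 3: 8c ⊕ 74 = f8
byte 4: 0c ⊕ 87 = 8b
byte 5: 7b ⊕ 4e = 35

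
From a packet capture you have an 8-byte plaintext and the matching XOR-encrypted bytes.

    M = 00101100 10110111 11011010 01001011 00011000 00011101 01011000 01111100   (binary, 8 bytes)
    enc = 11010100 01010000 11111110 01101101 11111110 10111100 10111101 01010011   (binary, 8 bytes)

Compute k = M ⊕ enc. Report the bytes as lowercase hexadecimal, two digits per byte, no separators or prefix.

f8e72426e6a1e52f

Since enc = M ⊕ k, XORing both sides with M gives k = M ⊕ enc.
byte 0: 2c ^ d4 = f8
byte 1: b7 ^ 50 = e7
byte 2: da ^ fe = 24
byte 3: 4b ^ 6d = 26
byte 4: 18 ^ fe = e6
byte 5: 1d ^ bc = a1
byte 6: 58 ^ bd = e5
byte 7: 7c ^ 53 = 2f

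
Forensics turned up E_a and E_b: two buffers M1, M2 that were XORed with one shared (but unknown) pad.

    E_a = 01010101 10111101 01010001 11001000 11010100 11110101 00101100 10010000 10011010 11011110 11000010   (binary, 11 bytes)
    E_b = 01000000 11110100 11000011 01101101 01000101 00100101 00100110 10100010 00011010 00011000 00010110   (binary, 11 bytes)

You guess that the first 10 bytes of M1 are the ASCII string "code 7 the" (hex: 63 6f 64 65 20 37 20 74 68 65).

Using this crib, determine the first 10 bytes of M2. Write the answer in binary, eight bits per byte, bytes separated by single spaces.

First, E_a ⊕ E_b = (M1 ⊕ K) ⊕ (M2 ⊕ K) = M1 ⊕ M2, so the key drops out. Then M2 = (M1 ⊕ M2) ⊕ M1 over the first 10 bytes.
byte 0: (55 ^ 40) ^ 63 = 15 ^ 63 = 76
byte 1: (bd ^ f4) ^ 6f = 49 ^ 6f = 26
byte 2: (51 ^ c3) ^ 64 = 92 ^ 64 = f6
byte 3: (c8 ^ 6d) ^ 65 = a5 ^ 65 = c0
byte 4: (d4 ^ 45) ^ 20 = 91 ^ 20 = b1
byte 5: (f5 ^ 25) ^ 37 = d0 ^ 37 = e7
byte 6: (2c ^ 26) ^ 20 = 0a ^ 20 = 2a
byte 7: (90 ^ a2) ^ 74 = 32 ^ 74 = 46
byte 8: (9a ^ 1a) ^ 68 = 80 ^ 68 = e8
byte 9: (de ^ 18) ^ 65 = c6 ^ 65 = a3

01110110 00100110 11110110 11000000 10110001 11100111 00101010 01000110 11101000 10100011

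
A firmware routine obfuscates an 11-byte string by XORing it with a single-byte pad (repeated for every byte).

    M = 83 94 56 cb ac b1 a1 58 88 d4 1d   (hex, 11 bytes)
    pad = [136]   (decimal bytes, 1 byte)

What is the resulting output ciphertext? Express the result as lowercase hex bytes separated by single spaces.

The 1-byte key repeats, so the effective keystream is 88 88 88 88 88 88 88 88 88 88 88.
byte 0: 83 XOR 88 = 0b
byte 1: 94 XOR 88 = 1c
byte 2: 56 XOR 88 = de
byte 3: cb XOR 88 = 43
byte 4: ac XOR 88 = 24
byte 5: b1 XOR 88 = 39
byte 6: a1 XOR 88 = 29
byte 7: 58 XOR 88 = d0
byte 8: 88 XOR 88 = 00
byte 9: d4 XOR 88 = 5c
byte 10: 1d XOR 88 = 95

0b 1c de 43 24 39 29 d0 00 5c 95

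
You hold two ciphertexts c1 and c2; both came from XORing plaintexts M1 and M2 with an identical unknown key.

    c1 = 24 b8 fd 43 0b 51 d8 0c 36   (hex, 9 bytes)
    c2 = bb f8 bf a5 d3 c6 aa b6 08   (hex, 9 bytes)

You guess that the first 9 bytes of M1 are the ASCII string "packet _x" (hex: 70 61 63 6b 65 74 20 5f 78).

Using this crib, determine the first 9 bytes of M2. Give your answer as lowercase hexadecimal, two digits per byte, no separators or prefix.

ef21218dbde352e546

First, c1 ⊕ c2 = (M1 ⊕ K) ⊕ (M2 ⊕ K) = M1 ⊕ M2, so the key drops out. Then M2 = (M1 ⊕ M2) ⊕ M1 over the first 9 bytes.
byte 0: (24 XOR bb) XOR 70 = 9f XOR 70 = ef
byte 1: (b8 XOR f8) XOR 61 = 40 XOR 61 = 21
byte 2: (fd XOR bf) XOR 63 = 42 XOR 63 = 21
byte 3: (43 XOR a5) XOR 6b = e6 XOR 6b = 8d
byte 4: (0b XOR d3) XOR 65 = d8 XOR 65 = bd
byte 5: (51 XOR c6) XOR 74 = 97 XOR 74 = e3
byte 6: (d8 XOR aa) XOR 20 = 72 XOR 20 = 52
byte 7: (0c XOR b6) XOR 5f = ba XOR 5f = e5
byte 8: (36 XOR 08) XOR 78 = 3e XOR 78 = 46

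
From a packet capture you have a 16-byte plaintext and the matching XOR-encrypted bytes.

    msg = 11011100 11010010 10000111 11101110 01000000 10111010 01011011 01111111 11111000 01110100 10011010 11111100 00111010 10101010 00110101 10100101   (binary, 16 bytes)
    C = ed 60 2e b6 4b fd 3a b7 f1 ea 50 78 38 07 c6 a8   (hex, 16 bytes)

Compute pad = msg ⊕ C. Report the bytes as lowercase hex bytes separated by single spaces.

Since C = msg ⊕ pad, XORing both sides with msg gives pad = msg ⊕ C.
byte 0: 220 xor 237 =  49
byte 1: 210 xor  96 = 178
byte 2: 135 xor  46 = 169
byte 3: 238 xor 182 =  88
byte 4:  64 xor  75 =  11
byte 5: 186 xor 253 =  71
byte 6:  91 xor  58 =  97
byte 7: 127 xor 183 = 200
byte 8: 248 xor 241 =   9
byte 9: 116 xor 234 = 158
byte 10: 154 xor  80 = 202
byte 11: 252 xor 120 = 132
byte 12:  58 xor  56 =   2
byte 13: 170 xor   7 = 173
byte 14:  53 xor 198 = 243
byte 15: 165 xor 168 =  13

31 b2 a9 58 0b 47 61 c8 09 9e ca 84 02 ad f3 0d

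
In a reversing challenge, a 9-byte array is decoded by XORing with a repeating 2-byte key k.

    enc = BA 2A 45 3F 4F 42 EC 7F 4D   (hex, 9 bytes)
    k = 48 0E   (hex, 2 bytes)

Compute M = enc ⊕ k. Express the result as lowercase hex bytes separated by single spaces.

f2 24 0d 31 07 4c a4 71 05

The 2-byte key repeats, so the effective keystream is 48 0e 48 0e 48 0e 48 0e 48.
byte 0: 10111010 XOR 01001000 = 11110010
byte 1: 00101010 XOR 00001110 = 00100100
byte 2: 01000101 XOR 01001000 = 00001101
byte 3: 00111111 XOR 00001110 = 00110001
byte 4: 01001111 XOR 01001000 = 00000111
byte 5: 01000010 XOR 00001110 = 01001100
byte 6: 11101100 XOR 01001000 = 10100100
byte 7: 01111111 XOR 00001110 = 01110001
byte 8: 01001101 XOR 01001000 = 00000101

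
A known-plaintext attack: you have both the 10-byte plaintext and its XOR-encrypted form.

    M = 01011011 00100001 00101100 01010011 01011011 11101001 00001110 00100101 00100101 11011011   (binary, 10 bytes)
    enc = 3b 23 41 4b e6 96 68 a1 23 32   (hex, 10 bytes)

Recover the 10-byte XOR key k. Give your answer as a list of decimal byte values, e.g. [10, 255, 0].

[96, 2, 109, 24, 189, 127, 102, 132, 6, 233]

Since enc = M ⊕ k, XORing both sides with M gives k = M ⊕ enc.
byte 0: 01011011 XOR 00111011 = 01100000
byte 1: 00100001 XOR 00100011 = 00000010
byte 2: 00101100 XOR 01000001 = 01101101
byte 3: 01010011 XOR 01001011 = 00011000
byte 4: 01011011 XOR 11100110 = 10111101
byte 5: 11101001 XOR 10010110 = 01111111
byte 6: 00001110 XOR 01101000 = 01100110
byte 7: 00100101 XOR 10100001 = 10000100
byte 8: 00100101 XOR 00100011 = 00000110
byte 9: 11011011 XOR 00110010 = 11101001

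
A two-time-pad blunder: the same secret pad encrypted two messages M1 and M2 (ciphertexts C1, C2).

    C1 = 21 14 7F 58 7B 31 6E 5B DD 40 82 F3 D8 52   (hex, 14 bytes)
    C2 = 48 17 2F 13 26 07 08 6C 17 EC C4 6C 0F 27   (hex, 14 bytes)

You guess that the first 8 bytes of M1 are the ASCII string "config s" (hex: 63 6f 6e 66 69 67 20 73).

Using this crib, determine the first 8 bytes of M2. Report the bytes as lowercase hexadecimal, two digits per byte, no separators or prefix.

0a6c3e2d34514644

First, C1 ⊕ C2 = (M1 ⊕ K) ⊕ (M2 ⊕ K) = M1 ⊕ M2, so the key drops out. Then M2 = (M1 ⊕ M2) ⊕ M1 over the first 8 bytes.
byte 0: (21 ^ 48) ^ 63 = 69 ^ 63 = 0a
byte 1: (14 ^ 17) ^ 6f = 03 ^ 6f = 6c
byte 2: (7f ^ 2f) ^ 6e = 50 ^ 6e = 3e
byte 3: (58 ^ 13) ^ 66 = 4b ^ 66 = 2d
byte 4: (7b ^ 26) ^ 69 = 5d ^ 69 = 34
byte 5: (31 ^ 07) ^ 67 = 36 ^ 67 = 51
byte 6: (6e ^ 08) ^ 20 = 66 ^ 20 = 46
byte 7: (5b ^ 6c) ^ 73 = 37 ^ 73 = 44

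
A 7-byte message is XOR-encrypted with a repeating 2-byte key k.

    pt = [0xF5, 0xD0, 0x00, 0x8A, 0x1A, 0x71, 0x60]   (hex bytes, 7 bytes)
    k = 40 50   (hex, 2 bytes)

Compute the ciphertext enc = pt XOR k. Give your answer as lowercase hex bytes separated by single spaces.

b5 80 40 da 5a 21 20

The 2-byte key repeats, so the effective keystream is 40 50 40 50 40 50 40.
byte 0: 245 ⊕  64 = 181
byte 1: 208 ⊕  80 = 128
byte 2:   0 ⊕  64 =  64
byte 3: 138 ⊕  80 = 218
byte 4:  26 ⊕  64 =  90
byte 5: 113 ⊕  80 =  33
byte 6:  96 ⊕  64 =  32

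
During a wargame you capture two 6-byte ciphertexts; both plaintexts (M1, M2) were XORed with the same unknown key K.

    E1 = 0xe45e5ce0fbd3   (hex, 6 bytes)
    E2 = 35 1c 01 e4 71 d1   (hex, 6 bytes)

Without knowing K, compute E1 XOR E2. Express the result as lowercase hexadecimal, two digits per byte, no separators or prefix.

d1425d048a02

E1 ⊕ E2 = (M1 ⊕ K) ⊕ (M2 ⊕ K) = M1 ⊕ M2 — the shared key cancels under XOR.
e4 ^ 35 = d1
5e ^ 1c = 42
5c ^ 01 = 5d
e0 ^ e4 = 04
fb ^ 71 = 8a
d3 ^ d1 = 02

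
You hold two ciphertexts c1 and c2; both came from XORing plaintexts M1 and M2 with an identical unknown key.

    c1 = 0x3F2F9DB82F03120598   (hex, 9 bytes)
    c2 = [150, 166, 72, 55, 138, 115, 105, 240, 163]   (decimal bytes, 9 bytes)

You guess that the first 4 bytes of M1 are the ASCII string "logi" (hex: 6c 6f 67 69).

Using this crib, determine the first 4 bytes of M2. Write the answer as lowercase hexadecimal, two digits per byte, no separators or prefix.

c5e6b2e6

First, c1 ⊕ c2 = (M1 ⊕ K) ⊕ (M2 ⊕ K) = M1 ⊕ M2, so the key drops out. Then M2 = (M1 ⊕ M2) ⊕ M1 over the first 4 bytes.
byte 0: (3f ⊕ 96) ⊕ 6c = a9 ⊕ 6c = c5
byte 1: (2f ⊕ a6) ⊕ 6f = 89 ⊕ 6f = e6
byte 2: (9d ⊕ 48) ⊕ 67 = d5 ⊕ 67 = b2
byte 3: (b8 ⊕ 37) ⊕ 69 = 8f ⊕ 69 = e6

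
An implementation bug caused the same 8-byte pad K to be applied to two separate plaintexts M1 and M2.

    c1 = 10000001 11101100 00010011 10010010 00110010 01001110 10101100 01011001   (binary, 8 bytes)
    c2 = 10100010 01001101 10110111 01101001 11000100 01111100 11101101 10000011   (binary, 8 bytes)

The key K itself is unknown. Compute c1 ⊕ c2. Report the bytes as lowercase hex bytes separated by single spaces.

23 a1 a4 fb f6 32 41 da

c1 ⊕ c2 = (M1 ⊕ K) ⊕ (M2 ⊕ K) = M1 ⊕ M2 — the shared key cancels under XOR.
81 xor a2 = 23
ec xor 4d = a1
13 xor b7 = a4
92 xor 69 = fb
32 xor c4 = f6
4e xor 7c = 32
ac xor ed = 41
59 xor 83 = da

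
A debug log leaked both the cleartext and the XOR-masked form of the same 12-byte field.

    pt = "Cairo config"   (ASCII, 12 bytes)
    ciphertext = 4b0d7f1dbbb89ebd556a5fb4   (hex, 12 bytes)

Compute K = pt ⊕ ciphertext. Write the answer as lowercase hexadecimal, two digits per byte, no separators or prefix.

086c166fd498fdd23b0c36d3

Since ciphertext = pt ⊕ K, XORing both sides with pt gives K = pt ⊕ ciphertext.
 67 xor  75 =   8
 97 xor  13 = 108
105 xor 127 =  22
114 xor  29 = 111
111 xor 187 = 212
 32 xor 184 = 152
 99 xor 158 = 253
111 xor 189 = 210
110 xor  85 =  59
102 xor 106 =  12
105 xor  95 =  54
103 xor 180 = 211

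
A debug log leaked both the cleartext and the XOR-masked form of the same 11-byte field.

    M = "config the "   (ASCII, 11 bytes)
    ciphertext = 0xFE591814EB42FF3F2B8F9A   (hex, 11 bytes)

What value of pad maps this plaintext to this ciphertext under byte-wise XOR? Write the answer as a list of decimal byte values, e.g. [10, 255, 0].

Since ciphertext = M ⊕ pad, XORing both sides with M gives pad = M ⊕ ciphertext.
byte 0: 63 XOR fe = 9d
byte 1: 6f XOR 59 = 36
byte 2: 6e XOR 18 = 76
byte 3: 66 XOR 14 = 72
byte 4: 69 XOR eb = 82
byte 5: 67 XOR 42 = 25
byte 6: 20 XOR ff = df
byte 7: 74 XOR 3f = 4b
byte 8: 68 XOR 2b = 43
byte 9: 65 XOR 8f = ea
byte 10: 20 XOR 9a = ba

[157, 54, 118, 114, 130, 37, 223, 75, 67, 234, 186]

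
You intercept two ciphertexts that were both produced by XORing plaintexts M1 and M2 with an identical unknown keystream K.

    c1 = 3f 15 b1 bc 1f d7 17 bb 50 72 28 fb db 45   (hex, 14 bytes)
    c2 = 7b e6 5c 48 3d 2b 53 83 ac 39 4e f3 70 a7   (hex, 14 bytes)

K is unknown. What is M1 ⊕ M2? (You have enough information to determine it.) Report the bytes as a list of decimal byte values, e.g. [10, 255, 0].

c1 ⊕ c2 = (M1 ⊕ K) ⊕ (M2 ⊕ K) = M1 ⊕ M2 — the shared key cancels under XOR.
00111111 ^ 01111011 = 01000100
00010101 ^ 11100110 = 11110011
10110001 ^ 01011100 = 11101101
10111100 ^ 01001000 = 11110100
00011111 ^ 00111101 = 00100010
11010111 ^ 00101011 = 11111100
00010111 ^ 01010011 = 01000100
10111011 ^ 10000011 = 00111000
01010000 ^ 10101100 = 11111100
01110010 ^ 00111001 = 01001011
00101000 ^ 01001110 = 01100110
11111011 ^ 11110011 = 00001000
11011011 ^ 01110000 = 10101011
01000101 ^ 10100111 = 11100010

[68, 243, 237, 244, 34, 252, 68, 56, 252, 75, 102, 8, 171, 226]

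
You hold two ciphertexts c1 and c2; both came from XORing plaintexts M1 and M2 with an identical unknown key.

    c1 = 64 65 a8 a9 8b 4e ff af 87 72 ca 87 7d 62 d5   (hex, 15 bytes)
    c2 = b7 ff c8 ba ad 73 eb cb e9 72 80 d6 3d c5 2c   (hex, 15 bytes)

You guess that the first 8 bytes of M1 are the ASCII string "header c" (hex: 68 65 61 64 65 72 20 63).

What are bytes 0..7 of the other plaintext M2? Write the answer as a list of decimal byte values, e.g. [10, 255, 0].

[187, 255, 1, 119, 67, 79, 52, 7]

First, c1 ⊕ c2 = (M1 ⊕ K) ⊕ (M2 ⊕ K) = M1 ⊕ M2, so the key drops out. Then M2 = (M1 ⊕ M2) ⊕ M1 over the first 8 bytes.
byte 0: (64 xor b7) xor 68 = d3 xor 68 = bb
byte 1: (65 xor ff) xor 65 = 9a xor 65 = ff
byte 2: (a8 xor c8) xor 61 = 60 xor 61 = 01
byte 3: (a9 xor ba) xor 64 = 13 xor 64 = 77
byte 4: (8b xor ad) xor 65 = 26 xor 65 = 43
byte 5: (4e xor 73) xor 72 = 3d xor 72 = 4f
byte 6: (ff xor eb) xor 20 = 14 xor 20 = 34
byte 7: (af xor cb) xor 63 = 64 xor 63 = 07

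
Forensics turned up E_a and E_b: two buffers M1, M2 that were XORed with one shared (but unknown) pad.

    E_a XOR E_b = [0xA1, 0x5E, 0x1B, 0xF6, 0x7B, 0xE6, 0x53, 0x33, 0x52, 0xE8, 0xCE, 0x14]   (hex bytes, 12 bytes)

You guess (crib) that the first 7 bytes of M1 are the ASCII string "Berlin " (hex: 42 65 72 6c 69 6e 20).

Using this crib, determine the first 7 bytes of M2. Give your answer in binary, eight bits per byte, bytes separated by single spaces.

Since E_a ⊕ E_b = M1 ⊕ M2, XORing with the guessed M1 bytes yields the corresponding M2 bytes: M2 = (E_a ⊕ E_b) ⊕ M1.
a1 xor 42 = e3
5e xor 65 = 3b
1b xor 72 = 69
f6 xor 6c = 9a
7b xor 69 = 12
e6 xor 6e = 88
53 xor 20 = 73

11100011 00111011 01101001 10011010 00010010 10001000 01110011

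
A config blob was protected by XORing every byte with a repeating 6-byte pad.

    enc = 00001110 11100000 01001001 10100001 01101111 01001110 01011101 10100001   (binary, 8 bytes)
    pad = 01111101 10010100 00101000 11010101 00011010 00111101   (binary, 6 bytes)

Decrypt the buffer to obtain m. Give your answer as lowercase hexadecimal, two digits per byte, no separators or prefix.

7374617475732035

The 6-byte key repeats, so the effective keystream is 7d 94 28 d5 1a 3d 7d 94.
byte 0:  14 ^ 125 = 115
byte 1: 224 ^ 148 = 116
byte 2:  73 ^  40 =  97
byte 3: 161 ^ 213 = 116
byte 4: 111 ^  26 = 117
byte 5:  78 ^  61 = 115
byte 6:  93 ^ 125 =  32
byte 7: 161 ^ 148 =  53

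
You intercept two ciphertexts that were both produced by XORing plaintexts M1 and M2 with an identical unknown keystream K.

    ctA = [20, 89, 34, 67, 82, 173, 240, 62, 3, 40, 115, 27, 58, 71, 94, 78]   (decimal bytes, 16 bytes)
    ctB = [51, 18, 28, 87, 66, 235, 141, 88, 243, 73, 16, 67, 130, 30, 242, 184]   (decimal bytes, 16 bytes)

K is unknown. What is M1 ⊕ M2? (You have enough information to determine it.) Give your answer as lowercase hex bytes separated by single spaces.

ctA ⊕ ctB = (M1 ⊕ K) ⊕ (M2 ⊕ K) = M1 ⊕ M2 — the shared key cancels under XOR.
14 ^ 33 = 27
59 ^ 12 = 4b
22 ^ 1c = 3e
43 ^ 57 = 14
52 ^ 42 = 10
ad ^ eb = 46
f0 ^ 8d = 7d
3e ^ 58 = 66
03 ^ f3 = f0
28 ^ 49 = 61
73 ^ 10 = 63
1b ^ 43 = 58
3a ^ 82 = b8
47 ^ 1e = 59
5e ^ f2 = ac
4e ^ b8 = f6

27 4b 3e 14 10 46 7d 66 f0 61 63 58 b8 59 ac f6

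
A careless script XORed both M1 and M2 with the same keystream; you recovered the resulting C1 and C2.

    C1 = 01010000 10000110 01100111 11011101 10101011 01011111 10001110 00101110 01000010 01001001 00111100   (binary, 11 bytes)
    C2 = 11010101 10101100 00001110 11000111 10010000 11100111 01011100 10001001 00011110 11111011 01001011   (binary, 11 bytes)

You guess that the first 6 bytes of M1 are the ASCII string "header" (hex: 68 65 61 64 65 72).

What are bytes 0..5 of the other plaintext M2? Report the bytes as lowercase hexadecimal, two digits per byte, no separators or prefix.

ed4f087e5eca

First, C1 ⊕ C2 = (M1 ⊕ K) ⊕ (M2 ⊕ K) = M1 ⊕ M2, so the key drops out. Then M2 = (M1 ⊕ M2) ⊕ M1 over the first 6 bytes.
byte 0: (50 ⊕ d5) ⊕ 68 = 85 ⊕ 68 = ed
byte 1: (86 ⊕ ac) ⊕ 65 = 2a ⊕ 65 = 4f
byte 2: (67 ⊕ 0e) ⊕ 61 = 69 ⊕ 61 = 08
byte 3: (dd ⊕ c7) ⊕ 64 = 1a ⊕ 64 = 7e
byte 4: (ab ⊕ 90) ⊕ 65 = 3b ⊕ 65 = 5e
byte 5: (5f ⊕ e7) ⊕ 72 = b8 ⊕ 72 = ca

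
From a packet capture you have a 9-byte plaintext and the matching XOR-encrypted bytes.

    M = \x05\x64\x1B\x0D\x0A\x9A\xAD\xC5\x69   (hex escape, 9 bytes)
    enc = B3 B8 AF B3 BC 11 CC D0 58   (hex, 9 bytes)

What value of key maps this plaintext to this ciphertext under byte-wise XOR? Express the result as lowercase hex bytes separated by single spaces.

Since enc = M ⊕ key, XORing both sides with M gives key = M ⊕ enc.
byte 0: 05 ^ b3 = b6
byte 1: 64 ^ b8 = dc
byte 2: 1b ^ af = b4
byte 3: 0d ^ b3 = be
byte 4: 0a ^ bc = b6
byte 5: 9a ^ 11 = 8b
byte 6: ad ^ cc = 61
byte 7: c5 ^ d0 = 15
byte 8: 69 ^ 58 = 31

b6 dc b4 be b6 8b 61 15 31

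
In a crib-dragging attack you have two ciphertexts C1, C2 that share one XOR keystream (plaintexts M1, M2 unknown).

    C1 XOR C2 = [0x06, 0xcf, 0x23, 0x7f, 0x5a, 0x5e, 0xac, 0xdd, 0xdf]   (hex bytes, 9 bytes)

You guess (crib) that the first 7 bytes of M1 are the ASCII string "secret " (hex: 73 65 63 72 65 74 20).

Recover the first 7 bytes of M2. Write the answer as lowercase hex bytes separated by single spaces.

Since C1 ⊕ C2 = M1 ⊕ M2, XORing with the guessed M1 bytes yields the corresponding M2 bytes: M2 = (C1 ⊕ C2) ⊕ M1.
06 xor 73 = 75
cf xor 65 = aa
23 xor 63 = 40
7f xor 72 = 0d
5a xor 65 = 3f
5e xor 74 = 2a
ac xor 20 = 8c

75 aa 40 0d 3f 2a 8c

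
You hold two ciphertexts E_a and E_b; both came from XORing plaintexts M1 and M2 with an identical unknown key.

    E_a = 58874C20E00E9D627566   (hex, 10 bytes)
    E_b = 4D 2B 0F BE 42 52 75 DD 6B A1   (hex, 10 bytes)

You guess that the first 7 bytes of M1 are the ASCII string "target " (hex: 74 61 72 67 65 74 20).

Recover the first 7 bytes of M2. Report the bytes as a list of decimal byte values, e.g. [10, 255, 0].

First, E_a ⊕ E_b = (M1 ⊕ K) ⊕ (M2 ⊕ K) = M1 ⊕ M2, so the key drops out. Then M2 = (M1 ⊕ M2) ⊕ M1 over the first 7 bytes.
byte 0: (58 xor 4d) xor 74 = 15 xor 74 = 61
byte 1: (87 xor 2b) xor 61 = ac xor 61 = cd
byte 2: (4c xor 0f) xor 72 = 43 xor 72 = 31
byte 3: (20 xor be) xor 67 = 9e xor 67 = f9
byte 4: (e0 xor 42) xor 65 = a2 xor 65 = c7
byte 5: (0e xor 52) xor 74 = 5c xor 74 = 28
byte 6: (9d xor 75) xor 20 = e8 xor 20 = c8

[97, 205, 49, 249, 199, 40, 200]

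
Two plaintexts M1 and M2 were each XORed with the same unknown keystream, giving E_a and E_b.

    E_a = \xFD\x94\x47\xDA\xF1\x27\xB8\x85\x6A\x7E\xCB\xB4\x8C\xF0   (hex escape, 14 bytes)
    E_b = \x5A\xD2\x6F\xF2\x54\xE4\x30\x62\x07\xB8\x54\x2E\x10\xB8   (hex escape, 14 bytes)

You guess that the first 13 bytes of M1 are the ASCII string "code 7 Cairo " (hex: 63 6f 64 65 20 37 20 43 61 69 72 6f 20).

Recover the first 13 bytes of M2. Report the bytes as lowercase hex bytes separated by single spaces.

First, E_a ⊕ E_b = (M1 ⊕ K) ⊕ (M2 ⊕ K) = M1 ⊕ M2, so the key drops out. Then M2 = (M1 ⊕ M2) ⊕ M1 over the first 13 bytes.
byte 0: (fd XOR 5a) XOR 63 = a7 XOR 63 = c4
byte 1: (94 XOR d2) XOR 6f = 46 XOR 6f = 29
byte 2: (47 XOR 6f) XOR 64 = 28 XOR 64 = 4c
byte 3: (da XOR f2) XOR 65 = 28 XOR 65 = 4d
byte 4: (f1 XOR 54) XOR 20 = a5 XOR 20 = 85
byte 5: (27 XOR e4) XOR 37 = c3 XOR 37 = f4
byte 6: (b8 XOR 30) XOR 20 = 88 XOR 20 = a8
byte 7: (85 XOR 62) XOR 43 = e7 XOR 43 = a4
byte 8: (6a XOR 07) XOR 61 = 6d XOR 61 = 0c
byte 9: (7e XOR b8) XOR 69 = c6 XOR 69 = af
byte 10: (cb XOR 54) XOR 72 = 9f XOR 72 = ed
byte 11: (b4 XOR 2e) XOR 6f = 9a XOR 6f = f5
byte 12: (8c XOR 10) XOR 20 = 9c XOR 20 = bc

c4 29 4c 4d 85 f4 a8 a4 0c af ed f5 bc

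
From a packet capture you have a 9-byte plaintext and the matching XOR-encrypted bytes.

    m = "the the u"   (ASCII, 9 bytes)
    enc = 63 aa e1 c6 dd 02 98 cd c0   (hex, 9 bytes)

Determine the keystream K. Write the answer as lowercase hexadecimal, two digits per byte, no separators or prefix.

17c284e6a96afdedb5

Since enc = m ⊕ K, XORing both sides with m gives K = m ⊕ enc.
byte 0: 116 ^  99 =  23
byte 1: 104 ^ 170 = 194
byte 2: 101 ^ 225 = 132
byte 3:  32 ^ 198 = 230
byte 4: 116 ^ 221 = 169
byte 5: 104 ^   2 = 106
byte 6: 101 ^ 152 = 253
byte 7:  32 ^ 205 = 237
byte 8: 117 ^ 192 = 181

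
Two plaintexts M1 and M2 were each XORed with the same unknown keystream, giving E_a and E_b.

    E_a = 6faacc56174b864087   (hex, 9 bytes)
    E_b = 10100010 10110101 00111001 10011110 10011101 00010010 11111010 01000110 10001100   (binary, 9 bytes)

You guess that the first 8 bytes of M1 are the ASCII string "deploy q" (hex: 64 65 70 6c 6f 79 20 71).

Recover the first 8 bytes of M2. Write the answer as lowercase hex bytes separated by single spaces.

a9 7a 85 a4 e5 20 5c 77

First, E_a ⊕ E_b = (M1 ⊕ K) ⊕ (M2 ⊕ K) = M1 ⊕ M2, so the key drops out. Then M2 = (M1 ⊕ M2) ⊕ M1 over the first 8 bytes.
byte 0: (6f xor a2) xor 64 = cd xor 64 = a9
byte 1: (aa xor b5) xor 65 = 1f xor 65 = 7a
byte 2: (cc xor 39) xor 70 = f5 xor 70 = 85
byte 3: (56 xor 9e) xor 6c = c8 xor 6c = a4
byte 4: (17 xor 9d) xor 6f = 8a xor 6f = e5
byte 5: (4b xor 12) xor 79 = 59 xor 79 = 20
byte 6: (86 xor fa) xor 20 = 7c xor 20 = 5c
byte 7: (40 xor 46) xor 71 = 06 xor 71 = 77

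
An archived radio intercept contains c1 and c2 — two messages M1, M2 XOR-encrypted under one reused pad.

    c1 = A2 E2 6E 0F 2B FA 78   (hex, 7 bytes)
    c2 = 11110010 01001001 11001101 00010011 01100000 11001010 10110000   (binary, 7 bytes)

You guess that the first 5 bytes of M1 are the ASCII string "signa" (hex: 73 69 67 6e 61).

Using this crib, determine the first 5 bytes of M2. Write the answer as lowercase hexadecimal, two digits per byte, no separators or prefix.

23c2c4722a

First, c1 ⊕ c2 = (M1 ⊕ K) ⊕ (M2 ⊕ K) = M1 ⊕ M2, so the key drops out. Then M2 = (M1 ⊕ M2) ⊕ M1 over the first 5 bytes.
byte 0: (a2 xor f2) xor 73 = 50 xor 73 = 23
byte 1: (e2 xor 49) xor 69 = ab xor 69 = c2
byte 2: (6e xor cd) xor 67 = a3 xor 67 = c4
byte 3: (0f xor 13) xor 6e = 1c xor 6e = 72
byte 4: (2b xor 60) xor 61 = 4b xor 61 = 2a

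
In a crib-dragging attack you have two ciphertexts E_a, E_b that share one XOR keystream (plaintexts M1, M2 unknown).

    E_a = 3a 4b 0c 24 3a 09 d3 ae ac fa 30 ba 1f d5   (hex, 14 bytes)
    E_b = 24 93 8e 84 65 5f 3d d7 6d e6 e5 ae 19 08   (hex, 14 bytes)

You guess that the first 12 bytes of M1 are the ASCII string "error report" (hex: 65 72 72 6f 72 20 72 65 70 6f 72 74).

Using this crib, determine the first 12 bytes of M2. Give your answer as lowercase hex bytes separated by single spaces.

First, E_a ⊕ E_b = (M1 ⊕ K) ⊕ (M2 ⊕ K) = M1 ⊕ M2, so the key drops out. Then M2 = (M1 ⊕ M2) ⊕ M1 over the first 12 bytes.
byte 0: (3a xor 24) xor 65 = 1e xor 65 = 7b
byte 1: (4b xor 93) xor 72 = d8 xor 72 = aa
byte 2: (0c xor 8e) xor 72 = 82 xor 72 = f0
byte 3: (24 xor 84) xor 6f = a0 xor 6f = cf
byte 4: (3a xor 65) xor 72 = 5f xor 72 = 2d
byte 5: (09 xor 5f) xor 20 = 56 xor 20 = 76
byte 6: (d3 xor 3d) xor 72 = ee xor 72 = 9c
byte 7: (ae xor d7) xor 65 = 79 xor 65 = 1c
byte 8: (ac xor 6d) xor 70 = c1 xor 70 = b1
byte 9: (fa xor e6) xor 6f = 1c xor 6f = 73
byte 10: (30 xor e5) xor 72 = d5 xor 72 = a7
byte 11: (ba xor ae) xor 74 = 14 xor 74 = 60

7b aa f0 cf 2d 76 9c 1c b1 73 a7 60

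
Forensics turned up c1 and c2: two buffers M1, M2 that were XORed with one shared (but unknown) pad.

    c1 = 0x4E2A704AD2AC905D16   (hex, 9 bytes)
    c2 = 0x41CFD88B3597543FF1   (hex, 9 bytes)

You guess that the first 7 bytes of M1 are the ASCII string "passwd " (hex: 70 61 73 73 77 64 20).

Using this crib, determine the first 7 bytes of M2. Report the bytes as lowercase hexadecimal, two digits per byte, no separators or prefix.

7f84dbb2905fe4

First, c1 ⊕ c2 = (M1 ⊕ K) ⊕ (M2 ⊕ K) = M1 ⊕ M2, so the key drops out. Then M2 = (M1 ⊕ M2) ⊕ M1 over the first 7 bytes.
byte 0: (4e ^ 41) ^ 70 = 0f ^ 70 = 7f
byte 1: (2a ^ cf) ^ 61 = e5 ^ 61 = 84
byte 2: (70 ^ d8) ^ 73 = a8 ^ 73 = db
byte 3: (4a ^ 8b) ^ 73 = c1 ^ 73 = b2
byte 4: (d2 ^ 35) ^ 77 = e7 ^ 77 = 90
byte 5: (ac ^ 97) ^ 64 = 3b ^ 64 = 5f
byte 6: (90 ^ 54) ^ 20 = c4 ^ 20 = e4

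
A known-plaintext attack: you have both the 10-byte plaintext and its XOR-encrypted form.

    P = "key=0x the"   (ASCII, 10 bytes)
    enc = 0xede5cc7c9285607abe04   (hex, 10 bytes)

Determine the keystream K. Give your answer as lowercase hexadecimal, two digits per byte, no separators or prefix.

8680b541a2fd400ed661

Since enc = P ⊕ K, XORing both sides with P gives K = P ⊕ enc.
107 ⊕ 237 = 134
101 ⊕ 229 = 128
121 ⊕ 204 = 181
 61 ⊕ 124 =  65
 48 ⊕ 146 = 162
120 ⊕ 133 = 253
 32 ⊕  96 =  64
116 ⊕ 122 =  14
104 ⊕ 190 = 214
101 ⊕   4 =  97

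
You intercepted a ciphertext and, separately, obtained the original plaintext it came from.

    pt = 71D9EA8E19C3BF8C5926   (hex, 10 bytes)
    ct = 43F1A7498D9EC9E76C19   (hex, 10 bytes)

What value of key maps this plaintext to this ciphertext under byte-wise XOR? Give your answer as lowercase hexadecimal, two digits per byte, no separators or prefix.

Since ct = pt ⊕ key, XORing both sides with pt gives key = pt ⊕ ct.
71 XOR 43 = 32
d9 XOR f1 = 28
ea XOR a7 = 4d
8e XOR 49 = c7
19 XOR 8d = 94
c3 XOR 9e = 5d
bf XOR c9 = 76
8c XOR e7 = 6b
59 XOR 6c = 35
26 XOR 19 = 3f

32284dc7945d766b353f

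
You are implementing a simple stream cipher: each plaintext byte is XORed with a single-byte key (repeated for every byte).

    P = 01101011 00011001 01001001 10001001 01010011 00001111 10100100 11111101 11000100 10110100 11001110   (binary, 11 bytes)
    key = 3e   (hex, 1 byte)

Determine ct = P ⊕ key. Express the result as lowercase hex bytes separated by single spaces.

55 27 77 b7 6d 31 9a c3 fa 8a f0

The 1-byte key repeats, so the effective keystream is 3e 3e 3e 3e 3e 3e 3e 3e 3e 3e 3e.
byte 0: 107 ^  62 =  85
byte 1:  25 ^  62 =  39
byte 2:  73 ^  62 = 119
byte 3: 137 ^  62 = 183
byte 4:  83 ^  62 = 109
byte 5:  15 ^  62 =  49
byte 6: 164 ^  62 = 154
byte 7: 253 ^  62 = 195
byte 8: 196 ^  62 = 250
byte 9: 180 ^  62 = 138
byte 10: 206 ^  62 = 240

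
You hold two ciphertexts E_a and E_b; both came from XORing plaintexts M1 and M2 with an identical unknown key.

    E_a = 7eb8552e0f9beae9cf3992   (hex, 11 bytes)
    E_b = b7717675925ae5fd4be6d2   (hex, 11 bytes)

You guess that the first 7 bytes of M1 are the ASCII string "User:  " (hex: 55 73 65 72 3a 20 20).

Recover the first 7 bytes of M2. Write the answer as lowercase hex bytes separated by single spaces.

9c ba 46 29 a7 e1 2f

First, E_a ⊕ E_b = (M1 ⊕ K) ⊕ (M2 ⊕ K) = M1 ⊕ M2, so the key drops out. Then M2 = (M1 ⊕ M2) ⊕ M1 over the first 7 bytes.
byte 0: (7e XOR b7) XOR 55 = c9 XOR 55 = 9c
byte 1: (b8 XOR 71) XOR 73 = c9 XOR 73 = ba
byte 2: (55 XOR 76) XOR 65 = 23 XOR 65 = 46
byte 3: (2e XOR 75) XOR 72 = 5b XOR 72 = 29
byte 4: (0f XOR 92) XOR 3a = 9d XOR 3a = a7
byte 5: (9b XOR 5a) XOR 20 = c1 XOR 20 = e1
byte 6: (ea XOR e5) XOR 20 = 0f XOR 20 = 2f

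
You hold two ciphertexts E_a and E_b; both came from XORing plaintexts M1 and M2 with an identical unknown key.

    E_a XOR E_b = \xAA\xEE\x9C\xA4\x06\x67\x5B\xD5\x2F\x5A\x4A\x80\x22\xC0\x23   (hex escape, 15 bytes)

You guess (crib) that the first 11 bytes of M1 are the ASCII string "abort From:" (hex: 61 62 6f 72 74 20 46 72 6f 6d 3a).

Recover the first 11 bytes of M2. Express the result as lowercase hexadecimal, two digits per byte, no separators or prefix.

Since E_a ⊕ E_b = M1 ⊕ M2, XORing with the guessed M1 bytes yields the corresponding M2 bytes: M2 = (E_a ⊕ E_b) ⊕ M1.
aa xor 61 = cb
ee xor 62 = 8c
9c xor 6f = f3
a4 xor 72 = d6
06 xor 74 = 72
67 xor 20 = 47
5b xor 46 = 1d
d5 xor 72 = a7
2f xor 6f = 40
5a xor 6d = 37
4a xor 3a = 70

cb8cf3d672471da7403770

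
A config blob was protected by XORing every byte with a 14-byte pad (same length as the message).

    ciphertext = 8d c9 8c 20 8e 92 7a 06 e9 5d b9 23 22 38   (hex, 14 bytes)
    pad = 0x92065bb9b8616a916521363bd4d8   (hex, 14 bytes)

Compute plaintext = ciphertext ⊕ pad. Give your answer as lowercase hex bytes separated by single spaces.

1f cf d7 99 36 f3 10 97 8c 7c 8f 18 f6 e0

XOR is its own inverse, so applying the key byte-wise gives the result directly.
8d XOR 92 = 1f
c9 XOR 06 = cf
8c XOR 5b = d7
20 XOR b9 = 99
8e XOR b8 = 36
92 XOR 61 = f3
7a XOR 6a = 10
06 XOR 91 = 97
e9 XOR 65 = 8c
5d XOR 21 = 7c
b9 XOR 36 = 8f
23 XOR 3b = 18
22 XOR d4 = f6
38 XOR d8 = e0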